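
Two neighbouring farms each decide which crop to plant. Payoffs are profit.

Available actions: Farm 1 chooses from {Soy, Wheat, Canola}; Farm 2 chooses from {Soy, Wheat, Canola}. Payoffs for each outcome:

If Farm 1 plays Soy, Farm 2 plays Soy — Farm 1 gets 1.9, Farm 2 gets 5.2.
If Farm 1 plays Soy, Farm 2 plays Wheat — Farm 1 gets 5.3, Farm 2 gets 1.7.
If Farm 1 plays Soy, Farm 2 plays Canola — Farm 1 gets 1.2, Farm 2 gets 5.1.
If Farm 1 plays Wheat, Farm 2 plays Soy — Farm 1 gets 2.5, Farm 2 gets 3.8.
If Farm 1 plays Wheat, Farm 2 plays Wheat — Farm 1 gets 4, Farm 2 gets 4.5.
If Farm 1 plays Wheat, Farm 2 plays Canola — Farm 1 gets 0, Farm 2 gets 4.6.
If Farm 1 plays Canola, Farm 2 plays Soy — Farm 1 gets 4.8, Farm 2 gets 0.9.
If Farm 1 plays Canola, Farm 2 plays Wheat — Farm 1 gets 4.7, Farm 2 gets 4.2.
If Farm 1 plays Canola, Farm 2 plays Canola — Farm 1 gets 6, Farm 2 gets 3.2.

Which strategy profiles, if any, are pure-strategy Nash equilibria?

This game has no pure Nash equilibrium.

Farm 1 against Soy: payoffs 1.9, 2.5, 4.8 → best response Canola.
Farm 1 against Wheat: payoffs 5.3, 4, 4.7 → best response Soy.
Farm 1 against Canola: payoffs 1.2, 0, 6 → best response Canola.
Farm 2 against Soy: payoffs 5.2, 1.7, 5.1 → best response Soy.
Farm 2 against Wheat: payoffs 3.8, 4.5, 4.6 → best response Canola.
Farm 2 against Canola: payoffs 0.9, 4.2, 3.2 → best response Wheat.
No profile is a mutual best response for all players.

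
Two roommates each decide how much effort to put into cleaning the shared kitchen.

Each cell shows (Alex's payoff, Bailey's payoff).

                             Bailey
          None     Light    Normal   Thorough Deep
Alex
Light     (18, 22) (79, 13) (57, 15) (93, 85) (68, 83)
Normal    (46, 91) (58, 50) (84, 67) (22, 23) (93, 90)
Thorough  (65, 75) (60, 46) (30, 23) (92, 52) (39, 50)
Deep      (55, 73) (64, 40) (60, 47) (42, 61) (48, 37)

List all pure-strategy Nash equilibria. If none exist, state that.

For each strategy profile, look for a profitable unilateral deviation.
(Light, None): Alex can switch to Normal (18 → 46). Not NE.
(Light, Light): Bailey can switch to None (13 → 22). Not NE.
(Light, Normal): Alex can switch to Normal (57 → 84). Not NE.
(Light, Thorough): Alex gets 93, best alternative 92; Bailey gets 85, best alternative 83. No profitable deviation — NE.
(Light, Deep): Alex can switch to Normal (68 → 93). Not NE.
(Normal, None): Alex can switch to Thorough (46 → 65). Not NE.
(Normal, Light): Alex can switch to Light (58 → 79). Not NE.
(Normal, Normal): Bailey can switch to None (67 → 91). Not NE.
(Normal, Thorough): Alex can switch to Light (22 → 93). Not NE.
(Thorough, None): Alex gets 65, best alternative 55; Bailey gets 75, best alternative 52. No profitable deviation — NE.
(The remaining 10 profiles each have a profitable deviation by the same check.)

(Light, Thorough) and (Thorough, None)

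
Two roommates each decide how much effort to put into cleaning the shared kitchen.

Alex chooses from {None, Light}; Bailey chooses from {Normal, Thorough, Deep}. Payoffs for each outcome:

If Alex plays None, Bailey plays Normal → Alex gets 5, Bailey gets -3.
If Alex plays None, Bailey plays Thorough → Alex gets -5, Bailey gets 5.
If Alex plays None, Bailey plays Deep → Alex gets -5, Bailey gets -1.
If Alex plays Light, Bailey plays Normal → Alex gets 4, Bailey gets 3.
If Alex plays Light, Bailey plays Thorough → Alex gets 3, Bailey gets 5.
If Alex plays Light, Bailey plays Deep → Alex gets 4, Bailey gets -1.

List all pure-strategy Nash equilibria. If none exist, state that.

(None, Normal): Bailey can switch to Thorough (-3 → 5). Not NE.
(None, Thorough): Alex can switch to Light (-5 → 3). Not NE.
(None, Deep): Alex can switch to Light (-5 → 4). Not NE.
(Light, Normal): Alex can switch to None (4 → 5). Not NE.
(Light, Thorough): Alex gets 3, best alternative -5; Bailey gets 5, best alternative 3. No profitable deviation — NE.
(Light, Deep): Bailey can switch to Normal (-1 → 3). Not NE.

Pure NE: (Light, Thorough)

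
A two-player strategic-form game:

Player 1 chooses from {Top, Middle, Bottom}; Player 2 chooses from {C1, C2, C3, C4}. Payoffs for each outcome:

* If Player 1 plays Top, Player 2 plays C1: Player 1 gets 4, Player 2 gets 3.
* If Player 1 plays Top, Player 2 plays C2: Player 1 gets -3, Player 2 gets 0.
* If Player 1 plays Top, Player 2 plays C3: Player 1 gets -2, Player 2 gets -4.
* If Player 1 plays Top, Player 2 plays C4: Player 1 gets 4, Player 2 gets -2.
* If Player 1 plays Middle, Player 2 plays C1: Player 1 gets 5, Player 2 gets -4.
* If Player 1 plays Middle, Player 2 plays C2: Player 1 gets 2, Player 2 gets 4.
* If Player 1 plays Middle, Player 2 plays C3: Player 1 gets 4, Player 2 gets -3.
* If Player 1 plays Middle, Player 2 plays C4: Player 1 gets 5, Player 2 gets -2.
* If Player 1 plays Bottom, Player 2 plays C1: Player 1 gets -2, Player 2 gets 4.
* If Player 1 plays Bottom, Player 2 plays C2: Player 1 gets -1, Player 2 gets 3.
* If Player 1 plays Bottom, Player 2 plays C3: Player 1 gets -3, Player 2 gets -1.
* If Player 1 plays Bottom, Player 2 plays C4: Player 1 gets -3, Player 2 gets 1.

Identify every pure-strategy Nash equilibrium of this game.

Pure NE: (Middle, C2)

Player 1 against C1: payoffs 4, 5, -2 → best response Middle.
Player 1 against C2: payoffs -3, 2, -1 → best response Middle.
Player 1 against C3: payoffs -2, 4, -3 → best response Middle.
Player 1 against C4: payoffs 4, 5, -3 → best response Middle.
Player 2 against Top: payoffs 3, 0, -4, -2 → best response C1.
Player 2 against Middle: payoffs -4, 4, -3, -2 → best response C2.
Player 2 against Bottom: payoffs 4, 3, -1, 1 → best response C1.
Mutual best responses: (Middle, C2).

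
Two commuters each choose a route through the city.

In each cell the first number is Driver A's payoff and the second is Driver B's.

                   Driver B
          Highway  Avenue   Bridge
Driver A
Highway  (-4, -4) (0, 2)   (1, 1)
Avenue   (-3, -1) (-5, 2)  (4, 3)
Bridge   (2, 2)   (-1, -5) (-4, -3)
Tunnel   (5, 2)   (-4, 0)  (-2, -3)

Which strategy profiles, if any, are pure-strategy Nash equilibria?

(Highway, Highway): Driver A can switch to Avenue (-4 → -3). Not NE.
(Highway, Avenue): Driver A gets 0, best alternative -1; Driver B gets 2, best alternative 1. No profitable deviation — NE.
(Highway, Bridge): Driver A can switch to Avenue (1 → 4). Not NE.
(Avenue, Highway): Driver A can switch to Bridge (-3 → 2). Not NE.
(Avenue, Avenue): Driver A can switch to Highway (-5 → 0). Not NE.
(Avenue, Bridge): Driver A gets 4, best alternative 1; Driver B gets 3, best alternative 2. No profitable deviation — NE.
(Bridge, Highway): Driver A can switch to Tunnel (2 → 5). Not NE.
(Bridge, Avenue): Driver A can switch to Highway (-1 → 0). Not NE.
(Bridge, Bridge): Driver A can switch to Highway (-4 → 1). Not NE.
(Tunnel, Highway): Driver A gets 5, best alternative 2; Driver B gets 2, best alternative 0. No profitable deviation — NE.
(Tunnel, Avenue): Driver A can switch to Highway (-4 → 0). Not NE.
(The remaining 1 profile has a profitable deviation by the same check.)

Pure-strategy Nash equilibria: (Highway, Avenue); (Avenue, Bridge); (Tunnel, Highway)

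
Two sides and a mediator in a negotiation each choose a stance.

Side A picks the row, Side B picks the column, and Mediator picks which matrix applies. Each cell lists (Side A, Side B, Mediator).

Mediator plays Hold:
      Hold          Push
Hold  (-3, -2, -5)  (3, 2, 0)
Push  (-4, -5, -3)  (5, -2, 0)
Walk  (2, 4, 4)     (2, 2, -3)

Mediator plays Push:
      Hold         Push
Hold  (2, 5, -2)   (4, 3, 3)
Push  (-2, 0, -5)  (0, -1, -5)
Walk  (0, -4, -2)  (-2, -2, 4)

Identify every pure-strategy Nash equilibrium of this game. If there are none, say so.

For each player, find the best response to each opponent profile; mutual best responses are the pure NE.
Side A against (Hold, Hold): payoffs -3, -4, 2 → best response Walk.
Side A against (Hold, Push): payoffs 2, -2, 0 → best response Hold.
Side A against (Push, Hold): payoffs 3, 5, 2 → best response Push.
Side A against (Push, Push): payoffs 4, 0, -2 → best response Hold.
Side B against (Hold, Hold): payoffs -2, 2 → best response Push.
Side B against (Hold, Push): payoffs 5, 3 → best response Hold.
Side B against (Push, Hold): payoffs -5, -2 → best response Push.
Side B against (Push, Push): payoffs 0, -1 → best response Hold.
Side B against (Walk, Hold): payoffs 4, 2 → best response Hold.
Side B against (Walk, Push): payoffs -4, -2 → best response Push.
Mediator against (Hold, Hold): payoffs -5, -2 → best response Push.
Mediator against (Hold, Push): payoffs 0, 3 → best response Push.
Mediator against (Push, Hold): payoffs -3, -5 → best response Hold.
Mediator against (Push, Push): payoffs 0, -5 → best response Hold.
Mediator against (Walk, Hold): payoffs 4, -2 → best response Hold.
Mediator against (Walk, Push): payoffs -3, 4 → best response Push.
Mutual best responses: (Hold, Hold, Push); (Push, Push, Hold); (Walk, Hold, Hold).

The pure Nash equilibria are (Hold, Hold, Push) and (Push, Push, Hold) and (Walk, Hold, Hold).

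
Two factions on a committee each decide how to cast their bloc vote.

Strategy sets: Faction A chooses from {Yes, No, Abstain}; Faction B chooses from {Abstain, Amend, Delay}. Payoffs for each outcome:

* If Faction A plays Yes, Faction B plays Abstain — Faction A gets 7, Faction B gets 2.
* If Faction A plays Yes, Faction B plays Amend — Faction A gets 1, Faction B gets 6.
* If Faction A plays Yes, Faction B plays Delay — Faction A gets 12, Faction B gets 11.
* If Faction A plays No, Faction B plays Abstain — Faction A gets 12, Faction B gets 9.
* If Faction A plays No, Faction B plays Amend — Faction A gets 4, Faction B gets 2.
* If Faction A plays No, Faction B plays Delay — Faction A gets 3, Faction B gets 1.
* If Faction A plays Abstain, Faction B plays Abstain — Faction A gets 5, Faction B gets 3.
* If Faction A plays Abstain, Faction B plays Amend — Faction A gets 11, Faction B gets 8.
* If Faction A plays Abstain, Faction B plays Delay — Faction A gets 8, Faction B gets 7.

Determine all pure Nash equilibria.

(Yes, Abstain): Faction A can switch to No (7 → 12). Not NE.
(Yes, Amend): Faction A can switch to No (1 → 4). Not NE.
(Yes, Delay): Faction A gets 12, best alternative 8; Faction B gets 11, best alternative 6. No profitable deviation — NE.
(No, Abstain): Faction A gets 12, best alternative 7; Faction B gets 9, best alternative 2. No profitable deviation — NE.
(No, Amend): Faction A can switch to Abstain (4 → 11). Not NE.
(No, Delay): Faction A can switch to Yes (3 → 12). Not NE.
(Abstain, Abstain): Faction A can switch to Yes (5 → 7). Not NE.
(Abstain, Amend): Faction A gets 11, best alternative 4; Faction B gets 8, best alternative 7. No profitable deviation — NE.
(Abstain, Delay): Faction A can switch to Yes (8 → 12). Not NE.

Pure-strategy Nash equilibria: (Yes, Delay), (No, Abstain), (Abstain, Amend)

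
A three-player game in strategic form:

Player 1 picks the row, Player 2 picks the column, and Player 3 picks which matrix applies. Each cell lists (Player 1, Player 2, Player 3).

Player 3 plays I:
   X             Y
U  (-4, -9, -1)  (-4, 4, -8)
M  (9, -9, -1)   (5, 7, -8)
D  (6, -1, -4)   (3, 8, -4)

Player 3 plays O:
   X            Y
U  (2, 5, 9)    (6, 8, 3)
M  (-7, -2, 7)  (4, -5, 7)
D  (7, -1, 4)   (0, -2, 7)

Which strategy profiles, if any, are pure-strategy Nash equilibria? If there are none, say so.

Check each profile: it is a Nash equilibrium iff no player can strictly gain by switching unilaterally.
(U, X, I): Player 1 can switch to M (-4 → 9). Not NE.
(U, X, O): Player 1 can switch to D (2 → 7). Not NE.
(U, Y, I): Player 1 can switch to M (-4 → 5). Not NE.
(U, Y, O): Player 1 gets 6, best alternative 4; Player 2 gets 8, best alternative 5; Player 3 gets 3, best alternative -8. No profitable deviation — NE.
(M, X, I): Player 2 can switch to Y (-9 → 7). Not NE.
(M, X, O): Player 1 can switch to U (-7 → 2). Not NE.
(M, Y, I): Player 3 can switch to O (-8 → 7). Not NE.
(M, Y, O): Player 1 can switch to U (4 → 6). Not NE.
(D, X, I): Player 1 can switch to M (6 → 9). Not NE.
(D, X, O): Player 1 gets 7, best alternative 2; Player 2 gets -1, best alternative -2; Player 3 gets 4, best alternative -4. No profitable deviation — NE.
(The remaining 2 profiles each have a profitable deviation by the same check.)

(U, Y, O), (D, X, O)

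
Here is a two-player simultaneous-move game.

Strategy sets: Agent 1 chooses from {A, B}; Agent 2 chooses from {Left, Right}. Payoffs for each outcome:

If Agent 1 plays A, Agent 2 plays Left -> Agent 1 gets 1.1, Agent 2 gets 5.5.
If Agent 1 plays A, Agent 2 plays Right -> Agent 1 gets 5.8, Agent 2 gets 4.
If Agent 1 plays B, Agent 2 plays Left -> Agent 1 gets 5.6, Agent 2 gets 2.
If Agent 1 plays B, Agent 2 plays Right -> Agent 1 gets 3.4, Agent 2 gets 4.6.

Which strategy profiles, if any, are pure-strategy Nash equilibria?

This game has no pure Nash equilibrium.

For each strategy profile, look for a profitable unilateral deviation.
(A, Left): Agent 1 can switch to B (1.1 → 5.6). Not NE.
(A, Right): Agent 2 can switch to Left (4 → 5.5). Not NE.
(B, Left): Agent 2 can switch to Right (2 → 4.6). Not NE.
(B, Right): Agent 1 can switch to A (3.4 → 5.8). Not NE.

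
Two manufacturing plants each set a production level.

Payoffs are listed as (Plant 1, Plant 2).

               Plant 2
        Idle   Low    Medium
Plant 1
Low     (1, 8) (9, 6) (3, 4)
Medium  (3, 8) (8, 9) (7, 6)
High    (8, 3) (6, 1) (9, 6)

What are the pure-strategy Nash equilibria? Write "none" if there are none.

Pure NE: (High, Medium)

Plant 1 against Idle: payoffs 1, 3, 8 → best response High.
Plant 1 against Low: payoffs 9, 8, 6 → best response Low.
Plant 1 against Medium: payoffs 3, 7, 9 → best response High.
Plant 2 against Low: payoffs 8, 6, 4 → best response Idle.
Plant 2 against Medium: payoffs 8, 9, 6 → best response Low.
Plant 2 against High: payoffs 3, 1, 6 → best response Medium.
Mutual best responses: (High, Medium).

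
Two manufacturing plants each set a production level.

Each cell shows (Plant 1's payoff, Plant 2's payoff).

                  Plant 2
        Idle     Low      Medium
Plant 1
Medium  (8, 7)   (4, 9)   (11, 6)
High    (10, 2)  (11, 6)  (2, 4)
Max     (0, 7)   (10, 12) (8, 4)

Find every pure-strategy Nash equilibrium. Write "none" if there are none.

(High, Low)

Plant 1 against Idle: payoffs 8, 10, 0 → best response High.
Plant 1 against Low: payoffs 4, 11, 10 → best response High.
Plant 1 against Medium: payoffs 11, 2, 8 → best response Medium.
Plant 2 against Medium: payoffs 7, 9, 6 → best response Low.
Plant 2 against High: payoffs 2, 6, 4 → best response Low.
Plant 2 against Max: payoffs 7, 12, 4 → best response Low.
Mutual best responses: (High, Low).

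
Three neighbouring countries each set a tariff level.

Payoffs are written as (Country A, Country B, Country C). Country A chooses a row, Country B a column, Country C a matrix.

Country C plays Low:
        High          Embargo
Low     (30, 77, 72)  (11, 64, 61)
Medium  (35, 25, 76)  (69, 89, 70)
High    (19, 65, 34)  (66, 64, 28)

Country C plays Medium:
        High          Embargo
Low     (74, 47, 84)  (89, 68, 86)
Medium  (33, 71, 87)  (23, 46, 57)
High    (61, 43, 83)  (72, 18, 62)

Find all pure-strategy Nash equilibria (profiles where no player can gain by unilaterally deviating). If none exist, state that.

Country A against (High, Low): payoffs 30, 35, 19 → best response Medium.
Country A against (High, Medium): payoffs 74, 33, 61 → best response Low.
Country A against (Embargo, Low): payoffs 11, 69, 66 → best response Medium.
Country A against (Embargo, Medium): payoffs 89, 23, 72 → best response Low.
Country B against (Low, Low): payoffs 77, 64 → best response High.
Country B against (Low, Medium): payoffs 47, 68 → best response Embargo.
Country B against (Medium, Low): payoffs 25, 89 → best response Embargo.
Country B against (Medium, Medium): payoffs 71, 46 → best response High.
Country B against (High, Low): payoffs 65, 64 → best response High.
Country B against (High, Medium): payoffs 43, 18 → best response High.
Country C against (Low, High): payoffs 72, 84 → best response Medium.
Country C against (Low, Embargo): payoffs 61, 86 → best response Medium.
Country C against (Medium, High): payoffs 76, 87 → best response Medium.
Country C against (Medium, Embargo): payoffs 70, 57 → best response Low.
Country C against (High, High): payoffs 34, 83 → best response Medium.
Country C against (High, Embargo): payoffs 28, 62 → best response Medium.
Mutual best responses: (Low, Embargo, Medium); (Medium, Embargo, Low).

The pure Nash equilibria are (Low, Embargo, Medium); (Medium, Embargo, Low).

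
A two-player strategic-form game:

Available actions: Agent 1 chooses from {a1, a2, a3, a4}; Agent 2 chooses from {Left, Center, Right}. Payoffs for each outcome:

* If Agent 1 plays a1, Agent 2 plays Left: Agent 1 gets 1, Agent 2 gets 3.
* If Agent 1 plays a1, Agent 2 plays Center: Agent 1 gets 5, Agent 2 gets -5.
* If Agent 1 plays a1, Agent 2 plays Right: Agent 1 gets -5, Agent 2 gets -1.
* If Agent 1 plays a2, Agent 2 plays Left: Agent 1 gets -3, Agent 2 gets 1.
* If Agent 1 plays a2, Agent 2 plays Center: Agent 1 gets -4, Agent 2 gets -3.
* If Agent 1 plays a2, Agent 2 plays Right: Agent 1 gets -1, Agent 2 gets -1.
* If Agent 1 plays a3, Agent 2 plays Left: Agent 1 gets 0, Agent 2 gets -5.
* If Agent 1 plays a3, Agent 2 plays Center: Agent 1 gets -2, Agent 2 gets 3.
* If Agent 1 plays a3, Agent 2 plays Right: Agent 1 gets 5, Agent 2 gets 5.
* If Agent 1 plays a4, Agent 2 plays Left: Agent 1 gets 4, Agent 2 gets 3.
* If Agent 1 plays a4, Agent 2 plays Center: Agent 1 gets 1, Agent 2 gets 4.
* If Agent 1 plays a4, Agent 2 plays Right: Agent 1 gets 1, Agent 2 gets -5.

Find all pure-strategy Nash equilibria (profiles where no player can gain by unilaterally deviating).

The unique pure-strategy Nash equilibrium is (a3, Right).

Agent 1 against Left: payoffs 1, -3, 0, 4 → best response a4.
Agent 1 against Center: payoffs 5, -4, -2, 1 → best response a1.
Agent 1 against Right: payoffs -5, -1, 5, 1 → best response a3.
Agent 2 against a1: payoffs 3, -5, -1 → best response Left.
Agent 2 against a2: payoffs 1, -3, -1 → best response Left.
Agent 2 against a3: payoffs -5, 3, 5 → best response Right.
Agent 2 against a4: payoffs 3, 4, -5 → best response Center.
Mutual best responses: (a3, Right).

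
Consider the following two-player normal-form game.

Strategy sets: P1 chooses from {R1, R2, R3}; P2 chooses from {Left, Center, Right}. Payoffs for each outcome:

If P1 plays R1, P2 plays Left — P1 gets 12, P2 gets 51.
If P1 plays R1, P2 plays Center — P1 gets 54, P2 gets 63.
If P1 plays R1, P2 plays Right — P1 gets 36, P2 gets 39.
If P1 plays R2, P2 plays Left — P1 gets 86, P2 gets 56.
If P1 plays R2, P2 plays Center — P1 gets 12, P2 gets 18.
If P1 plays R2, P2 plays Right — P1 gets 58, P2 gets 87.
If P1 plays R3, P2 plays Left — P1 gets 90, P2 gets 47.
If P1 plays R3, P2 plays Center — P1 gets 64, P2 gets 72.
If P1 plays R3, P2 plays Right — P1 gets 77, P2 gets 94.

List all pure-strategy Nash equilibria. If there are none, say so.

P1 against Left: payoffs 12, 86, 90 → best response R3.
P1 against Center: payoffs 54, 12, 64 → best response R3.
P1 against Right: payoffs 36, 58, 77 → best response R3.
P2 against R1: payoffs 51, 63, 39 → best response Center.
P2 against R2: payoffs 56, 18, 87 → best response Right.
P2 against R3: payoffs 47, 72, 94 → best response Right.
Mutual best responses: (R3, Right).

Pure NE: (R3, Right)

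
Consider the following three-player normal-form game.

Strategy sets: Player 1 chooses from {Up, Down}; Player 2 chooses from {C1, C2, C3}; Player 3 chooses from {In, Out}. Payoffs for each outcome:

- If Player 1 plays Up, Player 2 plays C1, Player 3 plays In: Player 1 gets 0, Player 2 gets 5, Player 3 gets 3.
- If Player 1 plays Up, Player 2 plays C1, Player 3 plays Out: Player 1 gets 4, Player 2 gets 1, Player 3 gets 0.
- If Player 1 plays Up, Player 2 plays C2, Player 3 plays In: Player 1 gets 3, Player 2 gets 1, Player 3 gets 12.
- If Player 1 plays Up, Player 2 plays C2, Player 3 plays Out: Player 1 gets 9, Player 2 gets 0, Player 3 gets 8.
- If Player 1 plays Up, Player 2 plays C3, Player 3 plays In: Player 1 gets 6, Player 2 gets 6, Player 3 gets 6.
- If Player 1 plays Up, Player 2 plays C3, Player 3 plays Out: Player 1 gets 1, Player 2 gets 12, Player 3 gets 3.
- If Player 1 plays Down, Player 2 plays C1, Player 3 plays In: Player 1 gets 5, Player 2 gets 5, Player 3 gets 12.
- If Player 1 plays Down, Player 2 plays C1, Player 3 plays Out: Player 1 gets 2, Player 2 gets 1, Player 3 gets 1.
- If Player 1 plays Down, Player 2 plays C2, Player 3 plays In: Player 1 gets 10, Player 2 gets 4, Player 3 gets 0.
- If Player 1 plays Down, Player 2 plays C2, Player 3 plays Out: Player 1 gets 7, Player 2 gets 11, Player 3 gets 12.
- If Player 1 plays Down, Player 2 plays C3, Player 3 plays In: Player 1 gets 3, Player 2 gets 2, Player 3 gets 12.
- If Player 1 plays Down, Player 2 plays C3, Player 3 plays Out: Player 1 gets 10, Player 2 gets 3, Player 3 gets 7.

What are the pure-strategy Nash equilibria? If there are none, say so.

Pure-strategy Nash equilibria: (Up, C3, In); (Down, C1, In)

(Up, C1, In): Player 1 can switch to Down (0 → 5). Not NE.
(Up, C1, Out): Player 2 can switch to C3 (1 → 12). Not NE.
(Up, C2, In): Player 1 can switch to Down (3 → 10). Not NE.
(Up, C2, Out): Player 2 can switch to C1 (0 → 1). Not NE.
(Up, C3, In): Player 1 gets 6, best alternative 3; Player 2 gets 6, best alternative 5; Player 3 gets 6, best alternative 3. No profitable deviation — NE.
(Up, C3, Out): Player 1 can switch to Down (1 → 10). Not NE.
(Down, C1, In): Player 1 gets 5, best alternative 0; Player 2 gets 5, best alternative 4; Player 3 gets 12, best alternative 1. No profitable deviation — NE.
(Down, C1, Out): Player 1 can switch to Up (2 → 4). Not NE.
(Down, C2, In): Player 2 can switch to C1 (4 → 5). Not NE.
(Down, C2, Out): Player 1 can switch to Up (7 → 9). Not NE.
(Down, C3, In): Player 1 can switch to Up (3 → 6). Not NE.
(Down, C3, Out): Player 2 can switch to C2 (3 → 11). Not NE.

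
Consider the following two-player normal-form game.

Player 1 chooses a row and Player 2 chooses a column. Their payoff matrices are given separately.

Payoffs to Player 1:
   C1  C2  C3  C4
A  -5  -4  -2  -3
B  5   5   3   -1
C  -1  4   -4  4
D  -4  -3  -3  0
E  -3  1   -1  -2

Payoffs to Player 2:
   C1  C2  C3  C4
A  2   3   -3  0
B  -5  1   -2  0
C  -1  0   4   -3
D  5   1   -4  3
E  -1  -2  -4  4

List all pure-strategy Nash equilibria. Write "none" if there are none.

Player 1 against C1: payoffs -5, 5, -1, -4, -3 → best response B.
Player 1 against C2: payoffs -4, 5, 4, -3, 1 → best response B.
Player 1 against C3: payoffs -2, 3, -4, -3, -1 → best response B.
Player 1 against C4: payoffs -3, -1, 4, 0, -2 → best response C.
Player 2 against A: payoffs 2, 3, -3, 0 → best response C2.
Player 2 against B: payoffs -5, 1, -2, 0 → best response C2.
Player 2 against C: payoffs -1, 0, 4, -3 → best response C3.
Player 2 against D: payoffs 5, 1, -4, 3 → best response C1.
Player 2 against E: payoffs -1, -2, -4, 4 → best response C4.
Mutual best responses: (B, C2).

(B, C2)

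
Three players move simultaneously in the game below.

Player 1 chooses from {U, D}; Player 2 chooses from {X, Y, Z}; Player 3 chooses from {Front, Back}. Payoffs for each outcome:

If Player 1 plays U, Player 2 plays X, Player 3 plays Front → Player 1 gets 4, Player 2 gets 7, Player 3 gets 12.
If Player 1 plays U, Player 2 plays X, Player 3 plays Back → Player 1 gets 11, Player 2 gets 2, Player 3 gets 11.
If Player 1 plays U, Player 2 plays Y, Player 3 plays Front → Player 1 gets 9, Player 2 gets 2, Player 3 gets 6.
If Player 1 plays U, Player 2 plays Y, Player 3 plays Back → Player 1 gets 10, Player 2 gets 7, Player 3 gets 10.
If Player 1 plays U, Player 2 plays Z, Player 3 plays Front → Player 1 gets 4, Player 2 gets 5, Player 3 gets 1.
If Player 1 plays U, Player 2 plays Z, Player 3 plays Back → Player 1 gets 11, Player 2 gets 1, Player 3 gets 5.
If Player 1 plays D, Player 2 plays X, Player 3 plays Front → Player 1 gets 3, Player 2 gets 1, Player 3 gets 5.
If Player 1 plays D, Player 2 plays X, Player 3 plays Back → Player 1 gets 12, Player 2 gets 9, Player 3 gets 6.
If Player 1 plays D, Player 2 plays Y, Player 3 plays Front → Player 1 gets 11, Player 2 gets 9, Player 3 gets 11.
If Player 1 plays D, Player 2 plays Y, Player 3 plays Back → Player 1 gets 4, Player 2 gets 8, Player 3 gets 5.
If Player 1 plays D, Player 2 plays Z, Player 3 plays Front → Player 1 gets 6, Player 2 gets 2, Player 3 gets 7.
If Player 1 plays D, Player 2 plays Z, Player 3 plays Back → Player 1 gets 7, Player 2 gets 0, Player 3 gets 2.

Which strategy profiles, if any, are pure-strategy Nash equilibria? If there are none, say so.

The pure Nash equilibria are (U, X, Front), (U, Y, Back), (D, X, Back), (D, Y, Front).

For each strategy profile, look for a profitable unilateral deviation.
(U, X, Front): Player 1 gets 4, best alternative 3; Player 2 gets 7, best alternative 5; Player 3 gets 12, best alternative 11. No profitable deviation — NE.
(U, X, Back): Player 1 can switch to D (11 → 12). Not NE.
(U, Y, Front): Player 1 can switch to D (9 → 11). Not NE.
(U, Y, Back): Player 1 gets 10, best alternative 4; Player 2 gets 7, best alternative 2; Player 3 gets 10, best alternative 6. No profitable deviation — NE.
(U, Z, Front): Player 1 can switch to D (4 → 6). Not NE.
(U, Z, Back): Player 2 can switch to X (1 → 2). Not NE.
(D, X, Front): Player 1 can switch to U (3 → 4). Not NE.
(D, X, Back): Player 1 gets 12, best alternative 11; Player 2 gets 9, best alternative 8; Player 3 gets 6, best alternative 5. No profitable deviation — NE.
(D, Y, Front): Player 1 gets 11, best alternative 9; Player 2 gets 9, best alternative 2; Player 3 gets 11, best alternative 5. No profitable deviation — NE.
(D, Y, Back): Player 1 can switch to U (4 → 10). Not NE.
(D, Z, Front): Player 2 can switch to Y (2 → 9). Not NE.
(D, Z, Back): Player 1 can switch to U (7 → 11). Not NE.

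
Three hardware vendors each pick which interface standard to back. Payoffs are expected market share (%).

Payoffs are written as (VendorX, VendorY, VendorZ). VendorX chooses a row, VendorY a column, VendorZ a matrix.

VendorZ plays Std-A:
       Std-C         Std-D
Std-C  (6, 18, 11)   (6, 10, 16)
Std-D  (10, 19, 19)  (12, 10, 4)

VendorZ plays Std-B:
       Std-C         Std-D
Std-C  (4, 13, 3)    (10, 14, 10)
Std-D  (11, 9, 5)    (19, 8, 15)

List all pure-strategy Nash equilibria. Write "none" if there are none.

The unique pure-strategy Nash equilibrium is (Std-D, Std-C, Std-A).

(Std-C, Std-C, Std-A): VendorX can switch to Std-D (6 → 10). Not NE.
(Std-C, Std-C, Std-B): VendorX can switch to Std-D (4 → 11). Not NE.
(Std-C, Std-D, Std-A): VendorX can switch to Std-D (6 → 12). Not NE.
(Std-C, Std-D, Std-B): VendorX can switch to Std-D (10 → 19). Not NE.
(Std-D, Std-C, Std-A): VendorX gets 10, best alternative 6; VendorY gets 19, best alternative 10; VendorZ gets 19, best alternative 5. No profitable deviation — NE.
(Std-D, Std-C, Std-B): VendorZ can switch to Std-A (5 → 19). Not NE.
(Std-D, Std-D, Std-A): VendorY can switch to Std-C (10 → 19). Not NE.
(The remaining 1 profile has a profitable deviation by the same check.)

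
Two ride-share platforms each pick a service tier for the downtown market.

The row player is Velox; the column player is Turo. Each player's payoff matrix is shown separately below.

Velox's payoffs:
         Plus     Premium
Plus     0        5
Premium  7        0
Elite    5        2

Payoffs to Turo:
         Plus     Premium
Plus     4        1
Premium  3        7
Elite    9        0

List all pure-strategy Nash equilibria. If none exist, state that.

This game has no pure Nash equilibrium.

For each strategy profile, look for a profitable unilateral deviation.
(Plus, Plus): Velox can switch to Premium (0 → 7). Not NE.
(Plus, Premium): Turo can switch to Plus (1 → 4). Not NE.
(Premium, Plus): Turo can switch to Premium (3 → 7). Not NE.
(Premium, Premium): Velox can switch to Plus (0 → 5). Not NE.
(Elite, Plus): Velox can switch to Premium (5 → 7). Not NE.
(Elite, Premium): Velox can switch to Plus (2 → 5). Not NE.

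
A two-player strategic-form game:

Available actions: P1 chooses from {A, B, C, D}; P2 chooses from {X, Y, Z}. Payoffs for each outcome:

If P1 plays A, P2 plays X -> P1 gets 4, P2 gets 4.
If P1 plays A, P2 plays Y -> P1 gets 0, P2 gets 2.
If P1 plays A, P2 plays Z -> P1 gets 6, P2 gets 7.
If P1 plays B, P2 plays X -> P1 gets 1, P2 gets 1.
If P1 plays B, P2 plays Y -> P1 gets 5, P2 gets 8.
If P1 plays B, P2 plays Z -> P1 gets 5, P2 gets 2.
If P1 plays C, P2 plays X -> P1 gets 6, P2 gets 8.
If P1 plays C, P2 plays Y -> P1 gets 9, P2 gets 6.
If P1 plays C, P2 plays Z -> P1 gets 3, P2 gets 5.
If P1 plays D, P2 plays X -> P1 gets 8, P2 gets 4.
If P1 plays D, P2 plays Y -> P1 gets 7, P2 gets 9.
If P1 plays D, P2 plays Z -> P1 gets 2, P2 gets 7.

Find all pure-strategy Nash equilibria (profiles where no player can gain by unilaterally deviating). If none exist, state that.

Mark each player's best response to every combination of opponents' strategies; a profile where every player is best-responding is a pure Nash equilibrium.
P1 against X: payoffs 4, 1, 6, 8 → best response D.
P1 against Y: payoffs 0, 5, 9, 7 → best response C.
P1 against Z: payoffs 6, 5, 3, 2 → best response A.
P2 against A: payoffs 4, 2, 7 → best response Z.
P2 against B: payoffs 1, 8, 2 → best response Y.
P2 against C: payoffs 8, 6, 5 → best response X.
P2 against D: payoffs 4, 9, 7 → best response Y.
Mutual best responses: (A, Z).

(A, Z)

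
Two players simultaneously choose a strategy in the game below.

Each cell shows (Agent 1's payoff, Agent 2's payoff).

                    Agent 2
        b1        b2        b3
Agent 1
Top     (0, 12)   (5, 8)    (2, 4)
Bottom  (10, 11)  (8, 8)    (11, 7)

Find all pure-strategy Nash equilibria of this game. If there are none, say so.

Pure NE: (Bottom, b1)

Agent 1 against b1: payoffs 0, 10 → best response Bottom.
Agent 1 against b2: payoffs 5, 8 → best response Bottom.
Agent 1 against b3: payoffs 2, 11 → best response Bottom.
Agent 2 against Top: payoffs 12, 8, 4 → best response b1.
Agent 2 against Bottom: payoffs 11, 8, 7 → best response b1.
Mutual best responses: (Bottom, b1).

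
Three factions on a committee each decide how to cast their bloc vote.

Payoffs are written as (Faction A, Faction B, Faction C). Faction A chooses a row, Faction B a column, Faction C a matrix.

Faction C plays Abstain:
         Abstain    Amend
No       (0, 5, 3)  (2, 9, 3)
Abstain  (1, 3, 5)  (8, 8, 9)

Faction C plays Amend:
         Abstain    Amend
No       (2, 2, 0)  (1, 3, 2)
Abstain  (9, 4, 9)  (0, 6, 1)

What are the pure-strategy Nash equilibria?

The unique pure-strategy Nash equilibrium is (Abstain, Amend, Abstain).

(No, Abstain, Abstain): Faction A can switch to Abstain (0 → 1). Not NE.
(No, Abstain, Amend): Faction A can switch to Abstain (2 → 9). Not NE.
(No, Amend, Abstain): Faction A can switch to Abstain (2 → 8). Not NE.
(No, Amend, Amend): Faction C can switch to Abstain (2 → 3). Not NE.
(Abstain, Abstain, Abstain): Faction B can switch to Amend (3 → 8). Not NE.
(Abstain, Abstain, Amend): Faction B can switch to Amend (4 → 6). Not NE.
(Abstain, Amend, Abstain): Faction A gets 8, best alternative 2; Faction B gets 8, best alternative 3; Faction C gets 9, best alternative 1. No profitable deviation — NE.
(Abstain, Amend, Amend): Faction A can switch to No (0 → 1). Not NE.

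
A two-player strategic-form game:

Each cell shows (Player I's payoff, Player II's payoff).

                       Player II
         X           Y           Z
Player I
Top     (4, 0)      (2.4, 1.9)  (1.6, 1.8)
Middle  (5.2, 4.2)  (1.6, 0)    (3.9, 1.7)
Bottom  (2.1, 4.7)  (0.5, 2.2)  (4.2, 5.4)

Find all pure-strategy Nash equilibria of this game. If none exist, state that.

(Top, X): Player I can switch to Middle (4 → 5.2). Not NE.
(Top, Y): Player I gets 2.4, best alternative 1.6; Player II gets 1.9, best alternative 1.8. No profitable deviation — NE.
(Top, Z): Player I can switch to Middle (1.6 → 3.9). Not NE.
(Middle, X): Player I gets 5.2, best alternative 4; Player II gets 4.2, best alternative 1.7. No profitable deviation — NE.
(Middle, Y): Player I can switch to Top (1.6 → 2.4). Not NE.
(Middle, Z): Player I can switch to Bottom (3.9 → 4.2). Not NE.
(Bottom, X): Player I can switch to Top (2.1 → 4). Not NE.
(Bottom, Y): Player I can switch to Top (0.5 → 2.4). Not NE.
(Bottom, Z): Player I gets 4.2, best alternative 3.9; Player II gets 5.4, best alternative 4.7. No profitable deviation — NE.

The pure Nash equilibria are (Top, Y), (Middle, X), (Bottom, Z).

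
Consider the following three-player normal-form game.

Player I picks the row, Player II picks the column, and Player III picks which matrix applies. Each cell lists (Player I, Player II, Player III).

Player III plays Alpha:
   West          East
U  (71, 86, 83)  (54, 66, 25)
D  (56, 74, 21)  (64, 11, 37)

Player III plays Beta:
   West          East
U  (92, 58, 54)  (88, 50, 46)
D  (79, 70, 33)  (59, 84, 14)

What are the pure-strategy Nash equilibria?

Pure NE: (U, West, Alpha)

Player I against (West, Alpha): payoffs 71, 56 → best response U.
Player I against (West, Beta): payoffs 92, 79 → best response U.
Player I against (East, Alpha): payoffs 54, 64 → best response D.
Player I against (East, Beta): payoffs 88, 59 → best response U.
Player II against (U, Alpha): payoffs 86, 66 → best response West.
Player II against (U, Beta): payoffs 58, 50 → best response West.
Player II against (D, Alpha): payoffs 74, 11 → best response West.
Player II against (D, Beta): payoffs 70, 84 → best response East.
Player III against (U, West): payoffs 83, 54 → best response Alpha.
Player III against (U, East): payoffs 25, 46 → best response Beta.
Player III against (D, West): payoffs 21, 33 → best response Beta.
Player III against (D, East): payoffs 37, 14 → best response Alpha.
Mutual best responses: (U, West, Alpha).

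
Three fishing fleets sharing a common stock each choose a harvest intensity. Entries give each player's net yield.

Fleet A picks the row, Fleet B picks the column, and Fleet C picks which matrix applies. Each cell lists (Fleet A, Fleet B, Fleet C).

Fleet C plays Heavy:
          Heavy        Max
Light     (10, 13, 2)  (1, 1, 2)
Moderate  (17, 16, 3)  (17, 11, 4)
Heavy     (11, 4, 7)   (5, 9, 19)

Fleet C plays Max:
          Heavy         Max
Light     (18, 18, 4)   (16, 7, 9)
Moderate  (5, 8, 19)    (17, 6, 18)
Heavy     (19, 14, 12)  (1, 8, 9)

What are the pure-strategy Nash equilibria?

(Heavy, Heavy, Max)

(Light, Heavy, Heavy): Fleet A can switch to Moderate (10 → 17). Not NE.
(Light, Heavy, Max): Fleet A can switch to Heavy (18 → 19). Not NE.
(Light, Max, Heavy): Fleet A can switch to Moderate (1 → 17). Not NE.
(Light, Max, Max): Fleet A can switch to Moderate (16 → 17). Not NE.
(Moderate, Heavy, Heavy): Fleet C can switch to Max (3 → 19). Not NE.
(Moderate, Heavy, Max): Fleet A can switch to Light (5 → 18). Not NE.
(Heavy, Heavy, Max): Fleet A gets 19, best alternative 18; Fleet B gets 14, best alternative 8; Fleet C gets 12, best alternative 7. No profitable deviation — NE.
(The remaining 5 profiles each have a profitable deviation by the same check.)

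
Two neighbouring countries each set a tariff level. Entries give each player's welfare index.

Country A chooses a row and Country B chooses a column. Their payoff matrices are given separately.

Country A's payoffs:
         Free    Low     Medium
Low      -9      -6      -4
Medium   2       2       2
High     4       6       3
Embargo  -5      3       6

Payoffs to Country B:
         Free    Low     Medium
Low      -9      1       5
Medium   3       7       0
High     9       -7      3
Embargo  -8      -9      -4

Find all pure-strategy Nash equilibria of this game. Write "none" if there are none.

Country A against Free: payoffs -9, 2, 4, -5 → best response High.
Country A against Low: payoffs -6, 2, 6, 3 → best response High.
Country A against Medium: payoffs -4, 2, 3, 6 → best response Embargo.
Country B against Low: payoffs -9, 1, 5 → best response Medium.
Country B against Medium: payoffs 3, 7, 0 → best response Low.
Country B against High: payoffs 9, -7, 3 → best response Free.
Country B against Embargo: payoffs -8, -9, -4 → best response Medium.
Mutual best responses: (High, Free); (Embargo, Medium).

The pure Nash equilibria are (High, Free); (Embargo, Medium).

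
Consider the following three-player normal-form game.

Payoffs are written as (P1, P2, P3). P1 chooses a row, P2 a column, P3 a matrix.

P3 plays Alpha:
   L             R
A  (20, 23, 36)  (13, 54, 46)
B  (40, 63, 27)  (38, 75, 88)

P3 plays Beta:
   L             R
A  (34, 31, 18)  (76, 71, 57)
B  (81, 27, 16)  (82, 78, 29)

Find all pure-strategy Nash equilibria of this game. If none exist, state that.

P1 against (L, Alpha): payoffs 20, 40 → best response B.
P1 against (L, Beta): payoffs 34, 81 → best response B.
P1 against (R, Alpha): payoffs 13, 38 → best response B.
P1 against (R, Beta): payoffs 76, 82 → best response B.
P2 against (A, Alpha): payoffs 23, 54 → best response R.
P2 against (A, Beta): payoffs 31, 71 → best response R.
P2 against (B, Alpha): payoffs 63, 75 → best response R.
P2 against (B, Beta): payoffs 27, 78 → best response R.
P3 against (A, L): payoffs 36, 18 → best response Alpha.
P3 against (A, R): payoffs 46, 57 → best response Beta.
P3 against (B, L): payoffs 27, 16 → best response Alpha.
P3 against (B, R): payoffs 88, 29 → best response Alpha.
Mutual best responses: (B, R, Alpha).

The unique pure-strategy Nash equilibrium is (B, R, Alpha).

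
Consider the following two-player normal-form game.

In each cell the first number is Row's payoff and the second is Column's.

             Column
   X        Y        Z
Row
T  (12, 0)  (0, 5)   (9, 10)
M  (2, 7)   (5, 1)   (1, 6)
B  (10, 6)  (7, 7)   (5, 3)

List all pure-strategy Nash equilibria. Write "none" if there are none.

Mark each player's best response to every combination of opponents' strategies; a profile where every player is best-responding is a pure Nash equilibrium.
Row against X: payoffs 12, 2, 10 → best response T.
Row against Y: payoffs 0, 5, 7 → best response B.
Row against Z: payoffs 9, 1, 5 → best response T.
Column against T: payoffs 0, 5, 10 → best response Z.
Column against M: payoffs 7, 1, 6 → best response X.
Column against B: payoffs 6, 7, 3 → best response Y.
Mutual best responses: (T, Z); (B, Y).

Pure-strategy Nash equilibria: (T, Z), (B, Y)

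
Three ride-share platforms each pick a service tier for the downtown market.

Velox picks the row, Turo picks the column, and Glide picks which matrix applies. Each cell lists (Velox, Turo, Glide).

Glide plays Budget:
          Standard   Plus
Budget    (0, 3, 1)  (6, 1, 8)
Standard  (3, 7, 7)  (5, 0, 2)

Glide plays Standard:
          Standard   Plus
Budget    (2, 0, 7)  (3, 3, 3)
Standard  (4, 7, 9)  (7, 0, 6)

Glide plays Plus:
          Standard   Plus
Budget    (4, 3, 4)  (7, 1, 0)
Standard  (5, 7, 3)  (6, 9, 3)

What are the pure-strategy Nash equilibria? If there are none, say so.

(Budget, Standard, Budget): Velox can switch to Standard (0 → 3). Not NE.
(Budget, Standard, Standard): Velox can switch to Standard (2 → 4). Not NE.
(Budget, Standard, Plus): Velox can switch to Standard (4 → 5). Not NE.
(Budget, Plus, Budget): Turo can switch to Standard (1 → 3). Not NE.
(Budget, Plus, Standard): Velox can switch to Standard (3 → 7). Not NE.
(Budget, Plus, Plus): Turo can switch to Standard (1 → 3). Not NE.
(Standard, Standard, Budget): Glide can switch to Standard (7 → 9). Not NE.
(Standard, Standard, Standard): Velox gets 4, best alternative 2; Turo gets 7, best alternative 0; Glide gets 9, best alternative 7. No profitable deviation — NE.
(Standard, Standard, Plus): Turo can switch to Plus (7 → 9). Not NE.
(Standard, Plus, Budget): Velox can switch to Budget (5 → 6). Not NE.
(Standard, Plus, Standard): Turo can switch to Standard (0 → 7). Not NE.
(Standard, Plus, Plus): Velox can switch to Budget (6 → 7). Not NE.

(Standard, Standard, Standard)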